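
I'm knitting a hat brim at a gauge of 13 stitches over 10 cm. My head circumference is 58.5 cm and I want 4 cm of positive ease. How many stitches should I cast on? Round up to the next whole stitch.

Cast on 82 stitches.

Finished = 58.5 + 4 = 62.5 cm.
13 / 10 = 1.3 sts per cm.
62.50 × 1.3 = 81.25 sts.
→ 82 sts.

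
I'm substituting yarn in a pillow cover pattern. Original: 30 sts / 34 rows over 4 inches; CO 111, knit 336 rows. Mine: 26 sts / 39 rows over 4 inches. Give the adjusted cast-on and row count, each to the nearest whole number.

Stitches: 111 × 26/30 = 96.20 → 96.
Rows: 336 × 39/34 = 385.41 → 385.

Cast on 96 stitches; work 385 rows.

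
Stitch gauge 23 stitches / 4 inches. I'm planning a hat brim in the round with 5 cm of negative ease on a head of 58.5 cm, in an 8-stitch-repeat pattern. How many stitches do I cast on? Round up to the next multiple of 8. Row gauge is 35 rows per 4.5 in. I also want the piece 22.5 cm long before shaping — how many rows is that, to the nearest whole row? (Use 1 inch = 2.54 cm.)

Cast on 128 stitches; work 69 rows.

Finished = 58.5 − 5 = 53.5 cm.
53.5 cm × 1/2.54 = 21.06 inches.
23/4 = 5.75 sts per in; 21.06 × 5.75 = 121.11 sts.
Next multiple of 8 → 128.
22.5 cm = 8.86 inches; × 7.778 = 68.90 → 69 rows.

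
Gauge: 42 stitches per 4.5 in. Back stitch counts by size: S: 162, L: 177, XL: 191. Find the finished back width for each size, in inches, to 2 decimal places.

42/4.5 = 9.333 sts per in.
S: 162 / 9.333 = 17.357 → 17.36 in.
L: 177 / 9.333 = 18.964 → 18.96 in.
XL: 191 / 9.333 = 20.464 → 20.46 in.

S 17.36 inches; L 18.96 inches; XL 20.46 inches.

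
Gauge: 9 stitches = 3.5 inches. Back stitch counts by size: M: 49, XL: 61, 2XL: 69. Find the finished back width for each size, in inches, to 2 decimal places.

9/3.5 = 2.571 sts per in.
M: 49 / 2.571 = 19.056 → 19.06 in.
XL: 61 / 2.571 = 23.722 → 23.72 in.
2XL: 69 / 2.571 = 26.833 → 26.83 in.

M 19.06 inches; XL 23.72 inches; 2XL 26.83 inches.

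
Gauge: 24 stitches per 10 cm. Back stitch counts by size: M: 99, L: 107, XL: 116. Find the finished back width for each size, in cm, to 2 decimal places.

M 41.25 cm; L 44.58 cm; XL 48.33 cm.

24/10 = 2.4 sts per cm.
M: 99 / 2.4 = 41.250 → 41.25 cm.
L: 107 / 2.4 = 44.583 → 44.58 cm.
XL: 116 / 2.4 = 48.333 → 48.33 cm.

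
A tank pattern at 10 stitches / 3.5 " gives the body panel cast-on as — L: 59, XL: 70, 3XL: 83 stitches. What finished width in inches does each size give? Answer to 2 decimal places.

L 20.65 inches; XL 24.50 inches; 3XL 29.05 inches.

10/3.5 = 2.857 sts per in.
L: 59 / 2.857 = 20.650 → 20.65 in.
XL: 70 / 2.857 = 24.500 → 24.50 in.
3XL: 83 / 2.857 = 29.050 → 29.05 in.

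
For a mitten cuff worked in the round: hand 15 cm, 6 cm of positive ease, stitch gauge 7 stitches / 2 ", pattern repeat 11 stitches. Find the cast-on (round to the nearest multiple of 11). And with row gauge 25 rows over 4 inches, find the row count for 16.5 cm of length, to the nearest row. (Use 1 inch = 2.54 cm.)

Finished = 15 + 6 = 21 cm.
21 cm × 1/2.54 = 8.27 inches.
7/2 = 3.5 sts per in; 8.27 × 3.5 = 28.94 sts.
Nearest multiple of 11 → 33.
16.5 cm = 6.50 inches; × 6.25 = 40.60 → 41 rows.

Cast on 33 stitches; work 41 rows.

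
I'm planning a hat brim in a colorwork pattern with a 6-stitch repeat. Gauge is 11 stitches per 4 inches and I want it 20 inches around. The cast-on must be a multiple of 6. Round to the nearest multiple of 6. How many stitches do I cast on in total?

11 / 4 = 2.75 sts per inch.
20 × 2.75 = 55.00 sts.
Nearest multiple of 6: 54.

Cast on 54 stitches.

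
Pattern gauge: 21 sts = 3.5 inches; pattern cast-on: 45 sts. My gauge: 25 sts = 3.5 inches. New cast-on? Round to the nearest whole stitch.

Scale factor = 25 / 21 = 1.190.
45 × 25 / 21 = 53.57 sts.
→ 54 sts.

CO 54 sts.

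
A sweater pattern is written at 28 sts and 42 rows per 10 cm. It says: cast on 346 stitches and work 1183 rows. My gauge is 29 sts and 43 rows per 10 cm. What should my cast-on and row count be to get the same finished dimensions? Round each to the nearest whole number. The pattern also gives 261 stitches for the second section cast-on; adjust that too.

Cast on 358 stitches; work 1211 rows; second section cast-on 270 stitches.

Stitches: 346 × 29/28 = 358.36 → 358.
Rows: 1183 × 43/42 = 1211.17 → 1211.
second section cast-on: 261 × 29/28 = 270.32 → 270.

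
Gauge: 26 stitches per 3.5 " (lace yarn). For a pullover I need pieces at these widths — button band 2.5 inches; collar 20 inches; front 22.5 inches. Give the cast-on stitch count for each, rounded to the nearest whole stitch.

Rate = 26/3.5 = 7.429 sts per in.
button band: 2.5 × 7.429 = 18.57 → 19.
collar: 20 × 7.429 = 148.57 → 149.
front: 22.5 × 7.429 = 167.14 → 167.

button band 19; collar 149; front 167.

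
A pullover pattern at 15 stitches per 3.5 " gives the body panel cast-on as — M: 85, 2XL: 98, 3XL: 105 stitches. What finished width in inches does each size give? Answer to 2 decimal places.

15/3.5 = 4.286 sts per in.
M: 85 / 4.286 = 19.833 → 19.83 in.
2XL: 98 / 4.286 = 22.867 → 22.87 in.
3XL: 105 / 4.286 = 24.500 → 24.50 in.

M 19.83 inches; 2XL 22.87 inches; 3XL 24.50 inches.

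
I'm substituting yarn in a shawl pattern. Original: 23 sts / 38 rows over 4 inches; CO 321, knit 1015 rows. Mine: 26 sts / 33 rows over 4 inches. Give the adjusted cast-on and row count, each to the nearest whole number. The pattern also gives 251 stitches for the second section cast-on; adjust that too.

Stitches: 321 × 26/23 = 362.87 → 363.
Rows: 1015 × 33/38 = 881.45 → 881.
second section cast-on: 251 × 26/23 = 283.74 → 284.

Cast on 363 stitches; work 881 rows; second section cast-on 284 stitches.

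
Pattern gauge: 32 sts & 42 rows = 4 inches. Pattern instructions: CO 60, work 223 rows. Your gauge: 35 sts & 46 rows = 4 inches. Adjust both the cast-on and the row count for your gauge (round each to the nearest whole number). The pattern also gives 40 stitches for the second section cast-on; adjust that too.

Cast on 66 stitches; work 244 rows; second section cast-on 44 stitches.

Stitches: 60 × 35/32 = 65.62 → 66.
Rows: 223 × 46/42 = 244.24 → 244.
second section cast-on: 40 × 35/32 = 43.75 → 44.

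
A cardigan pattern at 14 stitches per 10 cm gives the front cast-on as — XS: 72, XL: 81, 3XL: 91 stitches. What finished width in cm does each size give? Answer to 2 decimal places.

XS 51.43 cm; XL 57.86 cm; 3XL 65.00 cm.

14/10 = 1.4 sts per cm.
XS: 72 / 1.4 = 51.429 → 51.43 cm.
XL: 81 / 1.4 = 57.857 → 57.86 cm.
3XL: 91 / 1.4 = 65.000 → 65.00 cm.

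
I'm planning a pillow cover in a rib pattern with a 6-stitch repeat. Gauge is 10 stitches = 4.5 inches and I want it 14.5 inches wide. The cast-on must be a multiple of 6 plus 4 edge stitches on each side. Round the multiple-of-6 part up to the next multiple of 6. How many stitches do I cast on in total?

38 stitches.

10 / 4.5 = 2.222 sts per inch.
14.5 × 2.222 = 32.22 sts.
Less 8 edge sts → 24.22 for the repeat.
Next multiple of 6: 30.
Add back 8 edge sts → 38.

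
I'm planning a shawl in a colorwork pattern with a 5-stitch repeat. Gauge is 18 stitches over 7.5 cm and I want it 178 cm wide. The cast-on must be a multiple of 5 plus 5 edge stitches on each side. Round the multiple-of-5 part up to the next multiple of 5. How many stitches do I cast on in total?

18 / 7.5 = 2.4 sts per cm.
178 × 2.4 = 427.20 sts.
Less 10 edge sts → 417.20 for the repeat.
Next multiple of 5: 420.
Add back 10 edge sts → 430.

Cast on 430 stitches.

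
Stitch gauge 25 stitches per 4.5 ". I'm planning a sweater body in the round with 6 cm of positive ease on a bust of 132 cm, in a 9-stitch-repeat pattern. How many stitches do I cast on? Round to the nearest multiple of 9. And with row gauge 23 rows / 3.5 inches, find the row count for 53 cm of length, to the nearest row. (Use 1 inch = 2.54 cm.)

Cast on 306 stitches; work 137 rows.

Finished = 132 + 6 = 138 cm.
138 cm × 1/2.54 = 54.33 inches.
25/4.5 = 5.556 sts per in; 54.33 × 5.556 = 301.84 sts.
Nearest multiple of 9 → 306.
53 cm = 20.87 inches; × 6.571 = 137.12 → 137 rows.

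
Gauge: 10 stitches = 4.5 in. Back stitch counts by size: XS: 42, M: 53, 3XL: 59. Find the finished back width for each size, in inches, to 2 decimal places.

XS 18.90 inches; M 23.85 inches; 3XL 26.55 inches.

10/4.5 = 2.222 sts per in.
XS: 42 / 2.222 = 18.900 → 18.90 in.
M: 53 / 2.222 = 23.850 → 23.85 in.
3XL: 59 / 2.222 = 26.550 → 26.55 in.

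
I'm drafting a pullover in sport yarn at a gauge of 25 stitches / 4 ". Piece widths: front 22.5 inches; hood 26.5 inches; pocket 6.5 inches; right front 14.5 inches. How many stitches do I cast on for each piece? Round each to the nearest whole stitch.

front 141; hood 166; pocket 41; right front 91.

Rate = 25/4 = 6.25 sts per in.
front: 22.5 × 6.25 = 140.62 → 141.
hood: 26.5 × 6.25 = 165.62 → 166.
pocket: 6.5 × 6.25 = 40.62 → 41.
right front: 14.5 × 6.25 = 90.62 → 91.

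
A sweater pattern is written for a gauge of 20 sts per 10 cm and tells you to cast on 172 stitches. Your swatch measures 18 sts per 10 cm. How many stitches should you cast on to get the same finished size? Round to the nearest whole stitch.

Scale factor = 18 / 20 = 0.900.
172 × 18 / 20 = 154.80 sts.
→ 155 sts.

155 stitches.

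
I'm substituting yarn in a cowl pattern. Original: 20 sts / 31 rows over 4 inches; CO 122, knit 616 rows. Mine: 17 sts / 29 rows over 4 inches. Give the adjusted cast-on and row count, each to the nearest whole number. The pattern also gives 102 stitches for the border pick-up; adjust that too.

Stitches: 122 × 17/20 = 103.70 → 104.
Rows: 616 × 29/31 = 576.26 → 576.
border pick-up: 102 × 17/20 = 86.70 → 87.

Cast on 104 stitches; work 576 rows; border pick-up 87 stitches.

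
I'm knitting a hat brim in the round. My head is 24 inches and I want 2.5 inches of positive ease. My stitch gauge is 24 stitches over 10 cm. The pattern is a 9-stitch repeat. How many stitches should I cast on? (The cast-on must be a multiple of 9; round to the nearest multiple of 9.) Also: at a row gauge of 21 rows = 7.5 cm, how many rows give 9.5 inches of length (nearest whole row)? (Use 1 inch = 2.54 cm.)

Cast on 162 stitches; work 68 rows.

Finished = 24 + 2.5 = 26.5 inches.
26.5 inches × 2.54 = 67.31 cm.
24/10 = 2.4 sts per cm; 67.31 × 2.4 = 161.54 sts.
Nearest multiple of 9 → 162.
9.5 inches = 24.13 cm; × 2.8 = 67.56 → 68 rows.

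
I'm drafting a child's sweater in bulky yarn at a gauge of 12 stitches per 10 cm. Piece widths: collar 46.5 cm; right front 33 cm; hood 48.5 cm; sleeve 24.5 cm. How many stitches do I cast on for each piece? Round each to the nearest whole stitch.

Rate = 12/10 = 1.2 sts per cm.
collar: 46.5 × 1.2 = 55.80 → 56.
right front: 33 × 1.2 = 39.60 → 40.
hood: 48.5 × 1.2 = 58.20 → 58.
sleeve: 24.5 × 1.2 = 29.40 → 29.

collar 56; right front 40; hood 58; sleeve 29.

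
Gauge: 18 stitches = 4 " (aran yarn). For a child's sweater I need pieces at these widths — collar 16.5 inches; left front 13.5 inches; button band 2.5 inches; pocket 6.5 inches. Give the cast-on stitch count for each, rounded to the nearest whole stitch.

collar 74; left front 61; button band 11; pocket 29.

Rate = 18/4 = 4.5 sts per in.
collar: 16.5 × 4.5 = 74.25 → 74.
left front: 13.5 × 4.5 = 60.75 → 61.
button band: 2.5 × 4.5 = 11.25 → 11.
pocket: 6.5 × 4.5 = 29.25 → 29.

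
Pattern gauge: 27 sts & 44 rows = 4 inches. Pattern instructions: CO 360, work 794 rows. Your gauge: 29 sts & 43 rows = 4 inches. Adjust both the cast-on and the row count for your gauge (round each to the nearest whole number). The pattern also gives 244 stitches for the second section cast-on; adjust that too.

Stitches: 360 × 29/27 = 386.67 → 387.
Rows: 794 × 43/44 = 775.95 → 776.
second section cast-on: 244 × 29/27 = 262.07 → 262.

Cast on 387 stitches; work 776 rows; second section cast-on 262 stitches.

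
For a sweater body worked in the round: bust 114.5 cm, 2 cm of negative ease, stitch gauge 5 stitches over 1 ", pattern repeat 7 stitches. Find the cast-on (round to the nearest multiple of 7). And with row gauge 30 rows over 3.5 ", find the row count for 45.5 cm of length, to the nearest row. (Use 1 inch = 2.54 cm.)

Cast on 224 stitches; work 154 rows.

Finished = 114.5 − 2 = 112.5 cm.
112.5 cm × 1/2.54 = 44.29 inches.
5/1 = 5 sts per in; 44.29 × 5 = 221.46 sts.
Nearest multiple of 7 → 224.
45.5 cm = 17.91 inches; × 8.571 = 153.54 → 154 rows.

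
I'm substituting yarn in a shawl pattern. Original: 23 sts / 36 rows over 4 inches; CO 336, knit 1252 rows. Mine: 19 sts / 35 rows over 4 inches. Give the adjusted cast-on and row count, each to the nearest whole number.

Stitches: 336 × 19/23 = 277.57 → 278.
Rows: 1252 × 35/36 = 1217.22 → 1217.

Cast on 278 stitches; work 1217 rows.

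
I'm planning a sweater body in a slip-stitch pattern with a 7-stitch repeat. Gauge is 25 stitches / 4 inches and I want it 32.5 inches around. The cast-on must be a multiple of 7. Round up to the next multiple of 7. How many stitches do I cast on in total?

25 / 4 = 6.25 sts per inch.
32.5 × 6.25 = 203.12 sts.
Next multiple of 7: 210.

Cast on 210 stitches.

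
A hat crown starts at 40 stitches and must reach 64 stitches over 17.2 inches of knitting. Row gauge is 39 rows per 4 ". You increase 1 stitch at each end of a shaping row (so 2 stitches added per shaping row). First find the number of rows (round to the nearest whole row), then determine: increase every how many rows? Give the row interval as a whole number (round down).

Rows = 17.2 × 9.75 = 167.7 → 168 rows.
Stitches to add: 24 → 12 shaping rows (at 2 st each).
168 / 12 = 14.00 → every 14 rows.

Increase every 14th row.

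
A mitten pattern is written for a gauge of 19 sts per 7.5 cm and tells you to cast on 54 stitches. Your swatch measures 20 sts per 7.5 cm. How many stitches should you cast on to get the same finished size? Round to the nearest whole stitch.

Cast on 57 stitches.

Scale factor = 20 / 19 = 1.053.
54 × 20 / 19 = 56.84 sts.
→ 57 sts.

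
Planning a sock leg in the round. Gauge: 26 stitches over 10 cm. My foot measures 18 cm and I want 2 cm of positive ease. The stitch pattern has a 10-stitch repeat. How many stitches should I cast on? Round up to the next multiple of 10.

60 stitches.

Finished = 18 + 2 = 20 cm.
26 / 10 = 2.6 sts/cm.
20 × 2.6 = 52.00 sts.
Next multiple of 10: 60.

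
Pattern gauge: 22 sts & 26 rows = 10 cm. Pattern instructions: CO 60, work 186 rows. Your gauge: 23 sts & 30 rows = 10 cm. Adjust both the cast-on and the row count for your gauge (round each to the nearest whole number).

Cast on 63 stitches; work 215 rows.

Stitches: 60 × 23/22 = 62.73 → 63.
Rows: 186 × 30/26 = 214.62 → 215.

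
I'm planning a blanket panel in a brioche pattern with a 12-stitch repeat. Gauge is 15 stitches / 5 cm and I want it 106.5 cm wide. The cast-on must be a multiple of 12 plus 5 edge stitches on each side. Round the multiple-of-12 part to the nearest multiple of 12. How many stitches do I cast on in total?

Cast on 322 stitches.

15 / 5 = 3 sts per cm.
106.5 × 3 = 319.50 sts.
Less 10 edge sts → 309.50 for the repeat.
Nearest multiple of 12: 312.
Add back 10 edge sts → 322.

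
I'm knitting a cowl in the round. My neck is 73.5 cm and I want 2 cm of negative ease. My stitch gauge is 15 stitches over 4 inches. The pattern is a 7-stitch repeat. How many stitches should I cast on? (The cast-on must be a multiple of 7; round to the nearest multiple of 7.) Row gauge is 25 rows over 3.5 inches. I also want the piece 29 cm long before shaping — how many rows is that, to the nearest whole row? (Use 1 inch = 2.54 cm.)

Finished = 73.5 − 2 = 71.5 cm.
71.5 cm × 1/2.54 = 28.15 inches.
15/4 = 3.75 sts per in; 28.15 × 3.75 = 105.56 sts.
Nearest multiple of 7 → 105.
29 cm = 11.42 inches; × 7.143 = 81.55 → 82 rows.

Cast on 105 stitches; work 82 rows.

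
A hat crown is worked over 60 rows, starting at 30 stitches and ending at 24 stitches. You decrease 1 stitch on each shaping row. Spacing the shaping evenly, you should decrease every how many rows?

Decrease every 10th row.

Stitches to remove: |24 − 30| = 6.
Shaping rows needed: 6 / 1 = 6.
60 rows / 6 = every 10 rows.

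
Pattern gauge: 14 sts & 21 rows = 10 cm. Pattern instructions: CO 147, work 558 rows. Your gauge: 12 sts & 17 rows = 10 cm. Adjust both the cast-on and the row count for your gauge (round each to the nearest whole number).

Cast on 126 stitches; work 452 rows.

Stitches: 147 × 12/14 = 126.00 → 126.
Rows: 558 × 17/21 = 451.71 → 452.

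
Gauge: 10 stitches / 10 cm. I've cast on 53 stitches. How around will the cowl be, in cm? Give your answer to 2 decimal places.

10 stitches / 10 cm = 1 stitches per cm.
53 / 1 = 53.000 cm.

53.00 cm.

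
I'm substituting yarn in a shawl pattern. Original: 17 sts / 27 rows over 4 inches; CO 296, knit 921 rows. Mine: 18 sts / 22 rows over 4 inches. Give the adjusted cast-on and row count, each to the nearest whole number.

Cast on 313 stitches; work 750 rows.

Stitches: 296 × 18/17 = 313.41 → 313.
Rows: 921 × 22/27 = 750.44 → 750.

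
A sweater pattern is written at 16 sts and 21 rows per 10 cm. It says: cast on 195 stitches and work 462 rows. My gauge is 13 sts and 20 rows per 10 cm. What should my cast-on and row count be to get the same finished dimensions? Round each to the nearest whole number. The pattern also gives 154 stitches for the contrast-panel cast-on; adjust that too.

Stitches: 195 × 13/16 = 158.44 → 158.
Rows: 462 × 20/21 = 440.00 → 440.
contrast-panel cast-on: 154 × 13/16 = 125.12 → 125.

Cast on 158 stitches; work 440 rows; contrast-panel cast-on 125 stitches.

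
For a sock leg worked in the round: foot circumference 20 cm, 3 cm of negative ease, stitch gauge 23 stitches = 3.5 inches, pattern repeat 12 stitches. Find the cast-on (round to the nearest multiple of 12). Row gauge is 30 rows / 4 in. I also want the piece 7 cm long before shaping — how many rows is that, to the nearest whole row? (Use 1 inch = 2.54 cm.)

Finished = 20 − 3 = 17 cm.
17 cm × 1/2.54 = 6.69 inches.
23/3.5 = 6.571 sts per in; 6.69 × 6.571 = 43.98 sts.
Nearest multiple of 12 → 48.
7 cm = 2.76 inches; × 7.5 = 20.67 → 21 rows.

Cast on 48 stitches; work 21 rows.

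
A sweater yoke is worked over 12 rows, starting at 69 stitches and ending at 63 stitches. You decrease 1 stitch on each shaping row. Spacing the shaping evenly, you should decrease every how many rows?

Stitches to remove: |63 − 69| = 6.
Shaping rows needed: 6 / 1 = 6.
12 rows / 6 = every 2 rows.

Decrease every 2nd row.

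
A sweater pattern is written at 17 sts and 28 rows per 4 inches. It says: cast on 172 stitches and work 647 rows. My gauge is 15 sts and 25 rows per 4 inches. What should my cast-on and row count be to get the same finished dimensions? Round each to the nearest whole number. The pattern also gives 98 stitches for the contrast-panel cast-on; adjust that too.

Stitches: 172 × 15/17 = 151.76 → 152.
Rows: 647 × 25/28 = 577.68 → 578.
contrast-panel cast-on: 98 × 15/17 = 86.47 → 86.

Cast on 152 stitches; work 578 rows; contrast-panel cast-on 86 stitches.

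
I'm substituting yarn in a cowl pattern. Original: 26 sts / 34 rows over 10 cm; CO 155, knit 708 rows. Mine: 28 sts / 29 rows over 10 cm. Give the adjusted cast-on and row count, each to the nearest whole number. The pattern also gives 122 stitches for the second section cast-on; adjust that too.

Stitches: 155 × 28/26 = 166.92 → 167.
Rows: 708 × 29/34 = 603.88 → 604.
second section cast-on: 122 × 28/26 = 131.38 → 131.

Cast on 167 stitches; work 604 rows; second section cast-on 131 stitches.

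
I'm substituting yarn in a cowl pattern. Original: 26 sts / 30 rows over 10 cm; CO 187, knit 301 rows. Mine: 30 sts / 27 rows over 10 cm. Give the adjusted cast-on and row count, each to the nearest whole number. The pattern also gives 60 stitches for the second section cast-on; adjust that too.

Stitches: 187 × 30/26 = 215.77 → 216.
Rows: 301 × 27/30 = 270.90 → 271.
second section cast-on: 60 × 30/26 = 69.23 → 69.

Cast on 216 stitches; work 271 rows; second section cast-on 69 stitches.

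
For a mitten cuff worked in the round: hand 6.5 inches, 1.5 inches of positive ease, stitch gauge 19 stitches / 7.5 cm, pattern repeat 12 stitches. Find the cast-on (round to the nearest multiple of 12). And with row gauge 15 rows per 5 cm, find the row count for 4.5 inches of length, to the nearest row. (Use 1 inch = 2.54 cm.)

Cast on 48 stitches; work 34 rows.

Finished = 6.5 + 1.5 = 8 inches.
8 inches × 2.54 = 20.32 cm.
19/7.5 = 2.533 sts per cm; 20.32 × 2.533 = 51.48 sts.
Nearest multiple of 12 → 48.
4.5 inches = 11.43 cm; × 3 = 34.29 → 34 rows.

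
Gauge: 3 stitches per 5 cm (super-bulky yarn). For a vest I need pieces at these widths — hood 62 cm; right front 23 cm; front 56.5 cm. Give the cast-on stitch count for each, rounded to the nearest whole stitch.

hood 37; right front 14; front 34.

Rate = 3/5 = 0.6 sts per cm.
hood: 62 × 0.6 = 37.20 → 37.
right front: 23 × 0.6 = 13.80 → 14.
front: 56.5 × 0.6 = 33.90 → 34.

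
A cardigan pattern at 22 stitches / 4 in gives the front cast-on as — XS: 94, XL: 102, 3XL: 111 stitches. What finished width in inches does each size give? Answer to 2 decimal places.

22/4 = 5.5 sts per in.
XS: 94 / 5.5 = 17.091 → 17.09 in.
XL: 102 / 5.5 = 18.545 → 18.55 in.
3XL: 111 / 5.5 = 20.182 → 20.18 in.

XS 17.09 inches; XL 18.55 inches; 3XL 20.18 inches.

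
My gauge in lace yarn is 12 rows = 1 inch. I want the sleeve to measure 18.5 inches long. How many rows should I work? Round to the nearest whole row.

Knit 222 rows.

12 rows / 1 in = 12 rows per inch.
18.5 × 12 = 222.00 rows.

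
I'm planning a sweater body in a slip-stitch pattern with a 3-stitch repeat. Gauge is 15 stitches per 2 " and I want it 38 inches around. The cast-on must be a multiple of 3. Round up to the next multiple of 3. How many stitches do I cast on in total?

285 stitches.

15 / 2 = 7.5 sts per inch.
38 × 7.5 = 285.00 sts.
Next multiple of 3: 285.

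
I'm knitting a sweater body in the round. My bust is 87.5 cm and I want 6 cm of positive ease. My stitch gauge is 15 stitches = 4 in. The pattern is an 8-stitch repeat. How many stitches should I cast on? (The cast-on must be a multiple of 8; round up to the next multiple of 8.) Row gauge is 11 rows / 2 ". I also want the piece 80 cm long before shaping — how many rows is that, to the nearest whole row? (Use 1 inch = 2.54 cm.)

Cast on 144 stitches; work 173 rows.

Finished = 87.5 + 6 = 93.5 cm.
93.5 cm × 1/2.54 = 36.81 inches.
15/4 = 3.75 sts per in; 36.81 × 3.75 = 138.04 sts.
Next multiple of 8 → 144.
80 cm = 31.50 inches; × 5.5 = 173.23 → 173 rows.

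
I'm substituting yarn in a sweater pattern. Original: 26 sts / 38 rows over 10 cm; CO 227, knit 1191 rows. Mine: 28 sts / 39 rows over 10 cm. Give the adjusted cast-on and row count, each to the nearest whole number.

Stitches: 227 × 28/26 = 244.46 → 244.
Rows: 1191 × 39/38 = 1222.34 → 1222.

Cast on 244 stitches; work 1222 rows.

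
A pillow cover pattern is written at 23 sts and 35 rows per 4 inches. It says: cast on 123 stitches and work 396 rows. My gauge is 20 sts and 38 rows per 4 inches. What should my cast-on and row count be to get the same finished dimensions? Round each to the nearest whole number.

Stitches: 123 × 20/23 = 106.96 → 107.
Rows: 396 × 38/35 = 429.94 → 430.

Cast on 107 stitches; work 430 rows.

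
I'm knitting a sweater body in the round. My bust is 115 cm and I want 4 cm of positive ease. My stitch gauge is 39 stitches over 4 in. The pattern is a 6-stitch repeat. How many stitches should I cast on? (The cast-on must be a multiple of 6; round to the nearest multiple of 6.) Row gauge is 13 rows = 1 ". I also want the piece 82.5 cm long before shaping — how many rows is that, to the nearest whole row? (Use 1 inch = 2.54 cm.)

Finished = 115 + 4 = 119 cm.
119 cm × 1/2.54 = 46.85 inches.
39/4 = 9.75 sts per in; 46.85 × 9.75 = 456.79 sts.
Nearest multiple of 6 → 456.
82.5 cm = 32.48 inches; × 13 = 422.24 → 422 rows.

Cast on 456 stitches; work 422 rows.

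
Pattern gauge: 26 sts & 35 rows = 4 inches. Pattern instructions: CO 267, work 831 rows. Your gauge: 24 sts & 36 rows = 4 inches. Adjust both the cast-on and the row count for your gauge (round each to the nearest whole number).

Cast on 246 stitches; work 855 rows.

Stitches: 267 × 24/26 = 246.46 → 246.
Rows: 831 × 36/35 = 854.74 → 855.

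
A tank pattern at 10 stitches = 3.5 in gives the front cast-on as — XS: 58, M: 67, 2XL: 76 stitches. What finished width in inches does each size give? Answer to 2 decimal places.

XS 20.30 inches; M 23.45 inches; 2XL 26.60 inches.

10/3.5 = 2.857 sts per in.
XS: 58 / 2.857 = 20.300 → 20.30 in.
M: 67 / 2.857 = 23.450 → 23.45 in.
2XL: 76 / 2.857 = 26.600 → 26.60 in.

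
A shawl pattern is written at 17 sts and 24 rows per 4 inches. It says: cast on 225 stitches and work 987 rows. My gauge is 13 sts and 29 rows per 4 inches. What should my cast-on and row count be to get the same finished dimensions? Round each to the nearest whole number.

Cast on 172 stitches; work 1193 rows.

Stitches: 225 × 13/17 = 172.06 → 172.
Rows: 987 × 29/24 = 1192.62 → 1193.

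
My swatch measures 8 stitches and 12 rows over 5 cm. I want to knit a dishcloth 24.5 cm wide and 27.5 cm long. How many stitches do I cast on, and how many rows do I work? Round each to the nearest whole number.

Stitch gauge = 8/5 = 1.6 sts/cm; 24.5 × 1.6 = 39.20 → 39 sts.
Row gauge = 12/5 = 2.4 rows/cm; 27.5 × 2.4 = 66.00 → 66 rows.

Cast on 39 stitches and work 66 rows.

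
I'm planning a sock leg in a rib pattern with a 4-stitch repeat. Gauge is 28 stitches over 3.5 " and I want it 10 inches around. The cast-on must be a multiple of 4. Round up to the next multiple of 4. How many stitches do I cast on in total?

28 / 3.5 = 8 sts per inch.
10 × 8 = 80.00 sts.
Next multiple of 4: 80.

80 stitches.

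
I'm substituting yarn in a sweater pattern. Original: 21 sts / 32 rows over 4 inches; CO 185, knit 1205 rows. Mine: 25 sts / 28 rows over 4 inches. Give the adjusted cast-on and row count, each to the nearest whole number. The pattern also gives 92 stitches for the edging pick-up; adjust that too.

Cast on 220 stitches; work 1054 rows; edging pick-up 110 stitches.

Stitches: 185 × 25/21 = 220.24 → 220.
Rows: 1205 × 28/32 = 1054.38 → 1054.
edging pick-up: 92 × 25/21 = 109.52 → 110.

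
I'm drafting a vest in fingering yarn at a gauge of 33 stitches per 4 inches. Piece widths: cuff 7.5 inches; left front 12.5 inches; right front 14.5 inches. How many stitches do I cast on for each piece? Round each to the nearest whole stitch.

Rate = 33/4 = 8.25 sts per in.
cuff: 7.5 × 8.25 = 61.88 → 62.
left front: 12.5 × 8.25 = 103.12 → 103.
right front: 14.5 × 8.25 = 119.62 → 120.

cuff 62; left front 103; right front 120.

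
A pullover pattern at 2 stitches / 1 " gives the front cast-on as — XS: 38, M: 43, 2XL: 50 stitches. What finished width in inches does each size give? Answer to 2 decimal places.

2/1 = 2 sts per in.
XS: 38 / 2 = 19.000 → 19.00 in.
M: 43 / 2 = 21.500 → 21.50 in.
2XL: 50 / 2 = 25.000 → 25.00 in.

XS 19.00 inches; M 21.50 inches; 2XL 25.00 inches.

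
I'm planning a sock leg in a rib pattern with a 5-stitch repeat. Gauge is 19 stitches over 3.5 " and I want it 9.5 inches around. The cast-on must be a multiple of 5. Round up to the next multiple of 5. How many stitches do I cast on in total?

19 / 3.5 = 5.429 sts per inch.
9.5 × 5.429 = 51.57 sts.
Next multiple of 5: 55.

CO 55 sts.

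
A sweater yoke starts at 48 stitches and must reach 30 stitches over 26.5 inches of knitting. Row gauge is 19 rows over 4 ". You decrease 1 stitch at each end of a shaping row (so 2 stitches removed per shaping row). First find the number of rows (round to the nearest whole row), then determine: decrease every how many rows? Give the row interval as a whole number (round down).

Decrease every 14th row.

Rows = 26.5 × 4.75 = 125.9 → 126 rows.
Stitches to remove: 18 → 9 shaping rows (at 2 st each).
126 / 9 = 14.00 → every 14 rows.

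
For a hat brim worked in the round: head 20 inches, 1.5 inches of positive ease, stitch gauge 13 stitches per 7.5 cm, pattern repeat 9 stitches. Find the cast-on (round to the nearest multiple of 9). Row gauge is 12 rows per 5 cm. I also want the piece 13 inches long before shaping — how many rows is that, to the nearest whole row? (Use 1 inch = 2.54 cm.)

Finished = 20 + 1.5 = 21.5 inches.
21.5 inches × 2.54 = 54.61 cm.
13/7.5 = 1.733 sts per cm; 54.61 × 1.733 = 94.66 sts.
Nearest multiple of 9 → 99.
13 inches = 33.02 cm; × 2.4 = 79.25 → 79 rows.

Cast on 99 stitches; work 79 rows.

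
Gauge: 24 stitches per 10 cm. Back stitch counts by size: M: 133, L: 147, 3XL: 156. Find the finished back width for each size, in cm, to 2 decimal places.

24/10 = 2.4 sts per cm.
M: 133 / 2.4 = 55.417 → 55.42 cm.
L: 147 / 2.4 = 61.250 → 61.25 cm.
3XL: 156 / 2.4 = 65.000 → 65.00 cm.

M 55.42 cm; L 61.25 cm; 3XL 65.00 cm.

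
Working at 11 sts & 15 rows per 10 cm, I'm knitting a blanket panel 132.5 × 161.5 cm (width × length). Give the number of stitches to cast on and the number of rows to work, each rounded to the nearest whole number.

Cast on 146 stitches and work 242 rows.

Stitch gauge = 11/10 = 1.1 sts/cm; 132.5 × 1.1 = 145.75 → 146 sts.
Row gauge = 15/10 = 1.5 rows/cm; 161.5 × 1.5 = 242.25 → 242 rows.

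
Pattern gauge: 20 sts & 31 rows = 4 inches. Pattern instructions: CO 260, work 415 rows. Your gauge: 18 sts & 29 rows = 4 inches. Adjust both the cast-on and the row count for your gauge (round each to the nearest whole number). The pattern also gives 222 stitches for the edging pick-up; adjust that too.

Stitches: 260 × 18/20 = 234.00 → 234.
Rows: 415 × 29/31 = 388.23 → 388.
edging pick-up: 222 × 18/20 = 199.80 → 200.

Cast on 234 stitches; work 388 rows; edging pick-up 200 stitches.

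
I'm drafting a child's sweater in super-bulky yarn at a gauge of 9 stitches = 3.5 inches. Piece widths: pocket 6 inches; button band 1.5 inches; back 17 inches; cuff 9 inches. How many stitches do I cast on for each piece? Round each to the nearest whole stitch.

pocket 15; button band 4; back 44; cuff 23.

Rate = 9/3.5 = 2.571 sts per in.
pocket: 6 × 2.571 = 15.43 → 15.
button band: 1.5 × 2.571 = 3.86 → 4.
back: 17 × 2.571 = 43.71 → 44.
cuff: 9 × 2.571 = 23.14 → 23.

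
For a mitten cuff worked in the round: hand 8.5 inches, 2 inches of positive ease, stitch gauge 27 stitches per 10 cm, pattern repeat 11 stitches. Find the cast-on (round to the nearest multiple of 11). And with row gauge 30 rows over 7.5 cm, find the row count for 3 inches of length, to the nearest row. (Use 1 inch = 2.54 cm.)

Cast on 77 stitches; work 30 rows.

Finished = 8.5 + 2 = 10.5 inches.
10.5 inches × 2.54 = 26.67 cm.
27/10 = 2.7 sts per cm; 26.67 × 2.7 = 72.01 sts.
Nearest multiple of 11 → 77.
3 inches = 7.62 cm; × 4 = 30.48 → 30 rows.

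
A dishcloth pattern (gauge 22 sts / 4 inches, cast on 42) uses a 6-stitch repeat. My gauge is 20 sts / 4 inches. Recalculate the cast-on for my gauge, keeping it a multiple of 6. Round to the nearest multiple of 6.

42 × 20 / 22 = 38.18.
Nearest multiple of 6: 36.

CO 36 sts.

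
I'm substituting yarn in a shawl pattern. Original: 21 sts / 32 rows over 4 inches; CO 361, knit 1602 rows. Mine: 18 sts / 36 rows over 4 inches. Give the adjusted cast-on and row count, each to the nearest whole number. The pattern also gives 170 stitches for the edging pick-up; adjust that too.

Cast on 309 stitches; work 1802 rows; edging pick-up 146 stitches.

Stitches: 361 × 18/21 = 309.43 → 309.
Rows: 1602 × 36/32 = 1802.25 → 1802.
edging pick-up: 170 × 18/21 = 145.71 → 146.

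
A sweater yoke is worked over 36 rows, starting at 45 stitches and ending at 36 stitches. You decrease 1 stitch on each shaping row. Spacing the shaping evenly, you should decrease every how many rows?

Stitches to remove: |36 − 45| = 9.
Shaping rows needed: 9 / 1 = 9.
36 rows / 9 = every 4 rows.

Decrease every 4th row.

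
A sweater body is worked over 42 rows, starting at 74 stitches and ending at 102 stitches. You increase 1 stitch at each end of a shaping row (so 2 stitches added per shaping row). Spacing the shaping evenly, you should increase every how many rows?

Stitches to add: |102 − 74| = 28.
Shaping rows needed: 28 / 2 = 14.
42 rows / 14 = every 3 rows.

Increase every 3rd row.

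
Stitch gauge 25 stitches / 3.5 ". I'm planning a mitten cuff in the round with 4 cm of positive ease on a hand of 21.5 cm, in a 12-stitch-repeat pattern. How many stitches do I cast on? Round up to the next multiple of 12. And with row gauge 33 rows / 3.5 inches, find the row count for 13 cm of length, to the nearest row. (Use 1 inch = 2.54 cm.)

Cast on 72 stitches; work 48 rows.

Finished = 21.5 + 4 = 25.5 cm.
25.5 cm × 1/2.54 = 10.04 inches.
25/3.5 = 7.143 sts per in; 10.04 × 7.143 = 71.71 sts.
Next multiple of 12 → 72.
13 cm = 5.12 inches; × 9.429 = 48.26 → 48 rows.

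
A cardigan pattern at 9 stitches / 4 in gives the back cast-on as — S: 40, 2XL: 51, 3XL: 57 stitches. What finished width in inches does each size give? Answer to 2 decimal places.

S 17.78 inches; 2XL 22.67 inches; 3XL 25.33 inches.

9/4 = 2.25 sts per in.
S: 40 / 2.25 = 17.778 → 17.78 in.
2XL: 51 / 2.25 = 22.667 → 22.67 in.
3XL: 57 / 2.25 = 25.333 → 25.33 in.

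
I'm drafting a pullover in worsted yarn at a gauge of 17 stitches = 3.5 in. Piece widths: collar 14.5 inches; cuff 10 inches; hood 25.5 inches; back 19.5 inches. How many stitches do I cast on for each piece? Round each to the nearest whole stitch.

collar 70; cuff 49; hood 124; back 95.

Rate = 17/3.5 = 4.857 sts per in.
collar: 14.5 × 4.857 = 70.43 → 70.
cuff: 10 × 4.857 = 48.57 → 49.
hood: 25.5 × 4.857 = 123.86 → 124.
back: 19.5 × 4.857 = 94.71 → 95.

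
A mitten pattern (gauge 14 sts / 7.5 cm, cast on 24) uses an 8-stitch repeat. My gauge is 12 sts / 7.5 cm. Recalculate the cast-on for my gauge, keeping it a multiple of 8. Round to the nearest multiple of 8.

24 × 12 / 14 = 20.57.
Nearest multiple of 8: 24.

Cast on 24 stitches.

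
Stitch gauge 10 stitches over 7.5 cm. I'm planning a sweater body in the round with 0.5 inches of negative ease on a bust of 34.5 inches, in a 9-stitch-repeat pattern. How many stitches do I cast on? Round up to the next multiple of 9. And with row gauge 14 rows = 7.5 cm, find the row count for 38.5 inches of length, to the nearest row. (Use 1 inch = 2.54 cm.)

Finished = 34.5 − 0.5 = 34 inches.
34 inches × 2.54 = 86.36 cm.
10/7.5 = 1.333 sts per cm; 86.36 × 1.333 = 115.15 sts.
Next multiple of 9 → 117.
38.5 inches = 97.79 cm; × 1.867 = 182.54 → 183 rows.

Cast on 117 stitches; work 183 rows.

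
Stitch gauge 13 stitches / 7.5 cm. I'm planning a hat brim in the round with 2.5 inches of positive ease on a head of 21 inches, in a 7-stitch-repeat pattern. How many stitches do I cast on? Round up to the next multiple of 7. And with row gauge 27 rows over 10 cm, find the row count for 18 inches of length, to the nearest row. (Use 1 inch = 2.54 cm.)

Finished = 21 + 2.5 = 23.5 inches.
23.5 inches × 2.54 = 59.69 cm.
13/7.5 = 1.733 sts per cm; 59.69 × 1.733 = 103.46 sts.
Next multiple of 7 → 105.
18 inches = 45.72 cm; × 2.7 = 123.44 → 123 rows.

Cast on 105 stitches; work 123 rows.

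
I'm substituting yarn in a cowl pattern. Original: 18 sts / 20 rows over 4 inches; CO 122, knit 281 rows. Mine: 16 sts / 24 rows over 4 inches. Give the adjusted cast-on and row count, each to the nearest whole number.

Cast on 108 stitches; work 337 rows.

Stitches: 122 × 16/18 = 108.44 → 108.
Rows: 281 × 24/20 = 337.20 → 337.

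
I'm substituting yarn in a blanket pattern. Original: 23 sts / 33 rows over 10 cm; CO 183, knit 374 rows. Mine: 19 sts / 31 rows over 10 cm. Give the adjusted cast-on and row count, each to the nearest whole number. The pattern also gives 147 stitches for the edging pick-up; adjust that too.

Stitches: 183 × 19/23 = 151.17 → 151.
Rows: 374 × 31/33 = 351.33 → 351.
edging pick-up: 147 × 19/23 = 121.43 → 121.

Cast on 151 stitches; work 351 rows; edging pick-up 121 stitches.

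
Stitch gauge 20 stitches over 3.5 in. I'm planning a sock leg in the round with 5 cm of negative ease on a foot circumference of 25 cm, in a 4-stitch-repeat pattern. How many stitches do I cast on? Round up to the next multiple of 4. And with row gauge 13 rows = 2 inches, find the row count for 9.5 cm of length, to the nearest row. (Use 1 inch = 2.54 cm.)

Cast on 48 stitches; work 24 rows.

Finished = 25 − 5 = 20 cm.
20 cm × 1/2.54 = 7.87 inches.
20/3.5 = 5.714 sts per in; 7.87 × 5.714 = 44.99 sts.
Next multiple of 4 → 48.
9.5 cm = 3.74 inches; × 6.5 = 24.31 → 24 rows.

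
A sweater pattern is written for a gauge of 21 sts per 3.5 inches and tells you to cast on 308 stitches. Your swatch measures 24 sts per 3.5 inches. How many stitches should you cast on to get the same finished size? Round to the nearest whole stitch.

CO 352 sts.

Scale factor = 24 / 21 = 1.143.
308 × 24 / 21 = 352.00 sts.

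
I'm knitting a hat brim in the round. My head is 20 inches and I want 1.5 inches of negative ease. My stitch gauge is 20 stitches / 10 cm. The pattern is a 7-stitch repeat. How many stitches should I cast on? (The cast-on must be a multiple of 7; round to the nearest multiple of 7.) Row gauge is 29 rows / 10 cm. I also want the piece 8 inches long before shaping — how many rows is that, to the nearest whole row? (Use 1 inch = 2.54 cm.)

Cast on 91 stitches; work 59 rows.

Finished = 20 − 1.5 = 18.5 inches.
18.5 inches × 2.54 = 46.99 cm.
20/10 = 2 sts per cm; 46.99 × 2 = 93.98 sts.
Nearest multiple of 7 → 91.
8 inches = 20.32 cm; × 2.9 = 58.93 → 59 rows.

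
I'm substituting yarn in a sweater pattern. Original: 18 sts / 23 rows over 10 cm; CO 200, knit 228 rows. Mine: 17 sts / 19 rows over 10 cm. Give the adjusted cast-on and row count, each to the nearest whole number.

Cast on 189 stitches; work 188 rows.

Stitches: 200 × 17/18 = 188.89 → 189.
Rows: 228 × 19/23 = 188.35 → 188.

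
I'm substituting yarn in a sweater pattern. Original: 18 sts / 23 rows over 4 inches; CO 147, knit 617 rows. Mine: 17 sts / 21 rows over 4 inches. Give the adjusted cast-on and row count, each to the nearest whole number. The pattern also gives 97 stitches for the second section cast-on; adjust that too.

Stitches: 147 × 17/18 = 138.83 → 139.
Rows: 617 × 21/23 = 563.35 → 563.
second section cast-on: 97 × 17/18 = 91.61 → 92.

Cast on 139 stitches; work 563 rows; second section cast-on 92 stitches.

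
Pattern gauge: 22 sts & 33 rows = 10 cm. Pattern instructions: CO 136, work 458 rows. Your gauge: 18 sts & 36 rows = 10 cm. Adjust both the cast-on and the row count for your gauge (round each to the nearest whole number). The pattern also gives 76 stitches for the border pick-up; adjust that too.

Cast on 111 stitches; work 500 rows; border pick-up 62 stitches.

Stitches: 136 × 18/22 = 111.27 → 111.
Rows: 458 × 36/33 = 499.64 → 500.
border pick-up: 76 × 18/22 = 62.18 → 62.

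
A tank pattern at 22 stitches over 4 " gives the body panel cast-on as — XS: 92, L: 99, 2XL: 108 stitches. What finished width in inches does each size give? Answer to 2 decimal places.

XS 16.73 inches; L 18.00 inches; 2XL 19.64 inches.

22/4 = 5.5 sts per in.
XS: 92 / 5.5 = 16.727 → 16.73 in.
L: 99 / 5.5 = 18.000 → 18.00 in.
2XL: 108 / 5.5 = 19.636 → 19.64 in.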